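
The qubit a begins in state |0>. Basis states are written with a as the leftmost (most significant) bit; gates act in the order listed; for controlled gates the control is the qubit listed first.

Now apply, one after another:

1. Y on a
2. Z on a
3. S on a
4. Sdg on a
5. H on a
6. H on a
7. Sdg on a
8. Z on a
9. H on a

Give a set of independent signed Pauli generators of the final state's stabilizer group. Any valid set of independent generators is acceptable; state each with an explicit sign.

The final state is stabilized by the group generated by -X; other independent generating sets are equally valid.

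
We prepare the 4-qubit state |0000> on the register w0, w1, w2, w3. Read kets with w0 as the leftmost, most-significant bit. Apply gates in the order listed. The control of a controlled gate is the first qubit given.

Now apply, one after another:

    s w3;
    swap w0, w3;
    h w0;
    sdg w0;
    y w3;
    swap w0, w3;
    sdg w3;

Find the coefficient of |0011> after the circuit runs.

|0011> carries amplitude 0 in the final state.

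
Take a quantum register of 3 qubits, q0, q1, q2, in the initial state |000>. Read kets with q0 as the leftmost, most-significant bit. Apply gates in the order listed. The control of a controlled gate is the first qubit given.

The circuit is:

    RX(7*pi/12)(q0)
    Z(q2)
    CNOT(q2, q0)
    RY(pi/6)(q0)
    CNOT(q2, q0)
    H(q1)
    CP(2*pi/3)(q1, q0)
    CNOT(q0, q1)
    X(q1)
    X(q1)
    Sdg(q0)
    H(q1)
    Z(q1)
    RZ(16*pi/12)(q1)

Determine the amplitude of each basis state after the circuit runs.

After the circuit, the state carries amplitude -3*sqrt(2*sqrt(2) + 4)*exp(I*pi/3)/16 - sqrt(6*sqrt(2) + 12)*exp(I*pi/3)/16 - sqrt(6*sqrt(2) + 12)*exp(5*I*pi/6)/16 - 3*sqrt(4 - 2*sqrt(2))*exp(5*I*pi/6)/16 + sqrt(12 - 6*sqrt(2))*exp(5*I*pi/6)/16 + sqrt(4 - 2*sqrt(2))*exp(I*pi/3)/16 + sqrt(2*sqrt(2) + 4)*exp(5*I*pi/6)/16 + sqrt(12 - 6*sqrt(2))*exp(I*pi/3)/16 on |000>, 0 on |001>, 0 on |010>, 0 on |011>, (-1 - 3*I)*sqrt(2*sqrt(2) + 4)/32 - sqrt(6*sqrt(2) + 12)*exp(5*I*pi/6)/32 + (-3 - I)*sqrt(4 - 2*sqrt(2))/32 - sqrt(12 - 6*sqrt(2))*exp(5*I*pi/6)/32 + sqrt(4 - 2*sqrt(2))*exp(5*I*pi/6)/32 + sqrt(12 - 6*sqrt(2))*exp(I*pi/3)/32 + (-1 + I)*sqrt(12 - 6*sqrt(2))/32 + sqrt(2*sqrt(2) + 4)*exp(I*pi/3)/32 + 3*sqrt(4 - 2*sqrt(2))*exp(I*pi/3)/32 + 3*sqrt(2*sqrt(2) + 4)*exp(5*I*pi/6)/32 + sqrt(6*sqrt(2) + 12)*exp(I*pi/3)/32 + (-1 + I)*sqrt(6*sqrt(2) + 12)/32 on |100>, 0 on |101>, -sqrt(6*sqrt(2) + 12)*exp(I*pi/3)/32 - sqrt(6*sqrt(2) + 12)*exp(2*I*pi/3)/32 - 3*sqrt(2*sqrt(2) + 4)*exp(5*I*pi/6)/32 - 3*sqrt(4 - 2*sqrt(2))*exp(I*pi/3)/32 - 3*sqrt(4 - 2*sqrt(2))*exp(2*I*pi/3)/32 - sqrt(6*sqrt(2) + 12)*exp(I*pi/6)/32 - sqrt(2*sqrt(2) + 4)*exp(I*pi/3)/32 - sqrt(2*sqrt(2) + 4)*exp(2*I*pi/3)/32 - sqrt(12 - 6*sqrt(2))*exp(I*pi/3)/32 - sqrt(12 - 6*sqrt(2))*exp(2*I*pi/3)/32 - sqrt(12 - 6*sqrt(2))*exp(I*pi/6)/32 - sqrt(4 - 2*sqrt(2))*exp(5*I*pi/6)/32 + sqrt(4 - 2*sqrt(2))*exp(I*pi/6)/32 + sqrt(12 - 6*sqrt(2))*exp(5*I*pi/6)/32 + sqrt(6*sqrt(2) + 12)*exp(5*I*pi/6)/32 + 3*sqrt(2*sqrt(2) + 4)*exp(I*pi/6)/32 on |110>, 0 on |111>. Key observation: steps 9-10 multiply out to the identity, so the circuit reduces to the remaining gates.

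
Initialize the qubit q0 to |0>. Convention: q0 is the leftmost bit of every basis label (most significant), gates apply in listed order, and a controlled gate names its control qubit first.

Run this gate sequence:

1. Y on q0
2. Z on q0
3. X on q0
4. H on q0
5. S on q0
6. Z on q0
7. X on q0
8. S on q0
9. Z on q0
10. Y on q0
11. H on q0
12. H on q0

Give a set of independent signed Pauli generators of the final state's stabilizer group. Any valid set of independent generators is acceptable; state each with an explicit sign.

The stabilizer group can be generated by -X, among other valid generating sets.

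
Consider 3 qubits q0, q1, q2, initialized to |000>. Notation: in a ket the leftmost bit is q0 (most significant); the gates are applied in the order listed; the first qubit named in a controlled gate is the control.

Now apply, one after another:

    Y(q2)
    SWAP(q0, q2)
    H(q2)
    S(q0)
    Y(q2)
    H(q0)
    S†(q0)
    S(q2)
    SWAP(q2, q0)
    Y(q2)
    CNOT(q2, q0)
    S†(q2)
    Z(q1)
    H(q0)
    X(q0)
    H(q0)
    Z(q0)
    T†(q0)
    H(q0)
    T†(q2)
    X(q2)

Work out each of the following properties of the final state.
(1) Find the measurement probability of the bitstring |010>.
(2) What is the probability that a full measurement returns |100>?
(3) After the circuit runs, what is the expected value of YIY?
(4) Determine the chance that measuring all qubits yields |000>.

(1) Outcome |010> occurs with probability 0. Key observation: the block from step 14 through step 17 cancels to the identity and can be dropped.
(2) The probability of measuring |100> is 1/4 - sqrt(2)/8.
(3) The expectation value of YIY is 1/2.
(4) Outcome |000> occurs with probability sqrt(2)/8 + 1/4.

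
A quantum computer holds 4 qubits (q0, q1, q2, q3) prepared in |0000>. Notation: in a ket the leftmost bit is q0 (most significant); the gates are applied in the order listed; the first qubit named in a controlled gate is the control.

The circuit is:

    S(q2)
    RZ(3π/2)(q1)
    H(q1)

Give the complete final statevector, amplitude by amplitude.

The resulting statevector has amplitude -sqrt(2)*exp(I*pi/4)/2 on |0000>, -sqrt(2)*exp(I*pi/4)/2 on |0100>, and 0 on every other basis state.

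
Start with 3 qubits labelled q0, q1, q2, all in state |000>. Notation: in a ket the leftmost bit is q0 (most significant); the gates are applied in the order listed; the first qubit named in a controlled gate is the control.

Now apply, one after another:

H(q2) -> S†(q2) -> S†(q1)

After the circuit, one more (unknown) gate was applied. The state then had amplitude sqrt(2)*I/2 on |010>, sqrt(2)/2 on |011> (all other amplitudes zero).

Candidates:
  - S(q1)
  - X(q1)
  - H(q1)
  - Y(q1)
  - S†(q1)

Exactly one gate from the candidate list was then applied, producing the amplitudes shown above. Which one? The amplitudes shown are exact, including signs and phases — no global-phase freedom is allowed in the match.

It was Y(q1) that produced the state shown.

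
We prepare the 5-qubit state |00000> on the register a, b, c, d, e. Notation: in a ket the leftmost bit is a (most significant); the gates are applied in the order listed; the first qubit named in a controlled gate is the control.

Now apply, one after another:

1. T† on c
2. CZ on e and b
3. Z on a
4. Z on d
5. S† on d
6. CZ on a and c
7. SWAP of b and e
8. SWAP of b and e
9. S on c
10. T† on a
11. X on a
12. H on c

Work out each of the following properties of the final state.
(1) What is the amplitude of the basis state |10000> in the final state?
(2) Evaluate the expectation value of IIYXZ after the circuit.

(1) The final state's coefficient on |10000> equals sqrt(2)/2.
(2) In the final state, IIYXZ has expectation 0.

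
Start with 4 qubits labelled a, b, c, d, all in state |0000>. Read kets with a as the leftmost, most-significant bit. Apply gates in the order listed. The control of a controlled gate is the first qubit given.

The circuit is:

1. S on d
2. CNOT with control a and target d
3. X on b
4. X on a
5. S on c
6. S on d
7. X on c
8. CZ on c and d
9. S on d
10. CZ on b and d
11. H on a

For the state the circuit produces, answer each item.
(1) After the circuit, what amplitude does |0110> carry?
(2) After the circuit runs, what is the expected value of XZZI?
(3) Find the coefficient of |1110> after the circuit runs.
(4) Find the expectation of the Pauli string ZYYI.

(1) The amplitude on |0110> is sqrt(2)/2.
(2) In the final state, XZZI has expectation -1.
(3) The final state's coefficient on |1110> equals -sqrt(2)/2.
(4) The expectation value of ZYYI is 0.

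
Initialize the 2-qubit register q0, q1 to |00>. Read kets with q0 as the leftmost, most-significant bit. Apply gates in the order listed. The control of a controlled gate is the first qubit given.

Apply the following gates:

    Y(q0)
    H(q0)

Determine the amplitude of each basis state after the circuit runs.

After the circuit, the state carries amplitude sqrt(2)*I/2 on |00>, 0 on |01>, -sqrt(2)*I/2 on |10>, 0 on |11>.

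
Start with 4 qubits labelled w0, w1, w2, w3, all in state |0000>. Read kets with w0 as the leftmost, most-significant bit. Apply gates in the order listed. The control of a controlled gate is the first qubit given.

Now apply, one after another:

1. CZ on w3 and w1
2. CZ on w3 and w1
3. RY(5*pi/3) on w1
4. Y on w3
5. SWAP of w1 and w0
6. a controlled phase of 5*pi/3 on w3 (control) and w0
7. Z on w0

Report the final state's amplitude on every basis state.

After the circuit, the state carries amplitude -sqrt(3)*I/2 on |0001>, -exp(I*pi/6)/2 on |1001>, and 0 on every other basis state. Key observation: the block from step 1 through step 2 cancels to the identity and can be dropped.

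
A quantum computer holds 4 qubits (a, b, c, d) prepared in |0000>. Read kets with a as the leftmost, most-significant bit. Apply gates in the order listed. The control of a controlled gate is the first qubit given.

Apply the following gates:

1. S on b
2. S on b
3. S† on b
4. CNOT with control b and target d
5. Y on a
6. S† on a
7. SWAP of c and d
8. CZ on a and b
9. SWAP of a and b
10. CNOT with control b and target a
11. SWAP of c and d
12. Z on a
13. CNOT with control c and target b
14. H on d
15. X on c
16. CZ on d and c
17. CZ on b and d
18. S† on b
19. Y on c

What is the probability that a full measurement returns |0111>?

The probability of measuring |0111> is 0.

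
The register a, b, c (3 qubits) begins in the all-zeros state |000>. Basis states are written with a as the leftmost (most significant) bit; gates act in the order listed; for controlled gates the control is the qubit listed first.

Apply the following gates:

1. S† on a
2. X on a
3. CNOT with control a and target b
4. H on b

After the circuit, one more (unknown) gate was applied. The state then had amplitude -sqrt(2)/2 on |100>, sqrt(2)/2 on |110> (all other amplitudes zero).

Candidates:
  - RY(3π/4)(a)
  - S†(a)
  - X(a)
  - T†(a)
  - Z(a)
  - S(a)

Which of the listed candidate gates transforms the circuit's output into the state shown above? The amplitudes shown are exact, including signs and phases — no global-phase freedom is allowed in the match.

It was Z(a) that produced the state shown.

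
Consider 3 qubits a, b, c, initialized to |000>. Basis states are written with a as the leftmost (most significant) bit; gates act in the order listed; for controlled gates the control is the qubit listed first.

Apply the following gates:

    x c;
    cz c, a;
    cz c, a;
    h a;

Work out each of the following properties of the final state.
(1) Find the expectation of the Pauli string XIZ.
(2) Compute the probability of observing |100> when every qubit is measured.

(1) In the final state, XIZ has expectation -1.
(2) Outcome |100> occurs with probability 0.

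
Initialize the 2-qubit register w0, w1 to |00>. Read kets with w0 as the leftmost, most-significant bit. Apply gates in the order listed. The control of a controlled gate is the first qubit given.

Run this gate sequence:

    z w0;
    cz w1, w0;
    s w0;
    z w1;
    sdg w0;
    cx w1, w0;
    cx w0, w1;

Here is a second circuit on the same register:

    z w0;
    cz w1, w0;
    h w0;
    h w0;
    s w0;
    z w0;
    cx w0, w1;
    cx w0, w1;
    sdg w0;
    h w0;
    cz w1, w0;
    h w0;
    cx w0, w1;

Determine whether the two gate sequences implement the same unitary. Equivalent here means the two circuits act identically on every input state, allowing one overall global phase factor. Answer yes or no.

No, they are not equivalent — no single phase factor reconciles the two unitaries.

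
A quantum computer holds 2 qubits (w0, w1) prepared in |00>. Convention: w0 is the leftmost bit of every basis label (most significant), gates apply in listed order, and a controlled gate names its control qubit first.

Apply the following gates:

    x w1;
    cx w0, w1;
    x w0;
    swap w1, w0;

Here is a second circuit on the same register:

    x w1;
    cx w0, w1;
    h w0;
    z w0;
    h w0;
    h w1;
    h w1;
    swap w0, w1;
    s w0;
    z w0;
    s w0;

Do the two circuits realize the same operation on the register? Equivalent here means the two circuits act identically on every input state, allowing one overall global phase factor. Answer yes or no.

Yes, they are equivalent — the unitaries differ by at most a global phase.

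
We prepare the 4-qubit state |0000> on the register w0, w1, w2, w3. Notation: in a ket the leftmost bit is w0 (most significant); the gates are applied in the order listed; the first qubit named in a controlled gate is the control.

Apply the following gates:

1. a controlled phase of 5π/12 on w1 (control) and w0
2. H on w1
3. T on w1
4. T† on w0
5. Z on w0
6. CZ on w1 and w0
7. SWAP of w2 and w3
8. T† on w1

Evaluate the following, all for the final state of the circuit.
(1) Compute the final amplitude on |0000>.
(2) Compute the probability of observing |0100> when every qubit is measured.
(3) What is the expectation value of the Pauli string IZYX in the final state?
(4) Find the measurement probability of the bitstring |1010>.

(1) The final state's coefficient on |0000> equals sqrt(2)/2.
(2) A full measurement returns |0100> with probability 1/2.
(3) The expectation value of IZYX is 0.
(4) Outcome |1010> occurs with probability 0.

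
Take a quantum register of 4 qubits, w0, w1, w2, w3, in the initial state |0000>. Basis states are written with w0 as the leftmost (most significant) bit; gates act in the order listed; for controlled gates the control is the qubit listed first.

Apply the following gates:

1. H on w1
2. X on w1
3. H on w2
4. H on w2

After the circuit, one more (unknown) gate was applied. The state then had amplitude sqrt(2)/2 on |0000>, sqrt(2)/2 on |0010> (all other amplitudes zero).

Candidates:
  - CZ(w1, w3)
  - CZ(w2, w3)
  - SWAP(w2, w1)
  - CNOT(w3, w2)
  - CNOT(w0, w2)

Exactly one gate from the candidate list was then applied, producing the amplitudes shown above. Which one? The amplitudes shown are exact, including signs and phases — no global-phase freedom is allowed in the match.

The applied gate was SWAP(w2, w1). Key observation: the block from step 3 through step 4 cancels to the identity and can be dropped.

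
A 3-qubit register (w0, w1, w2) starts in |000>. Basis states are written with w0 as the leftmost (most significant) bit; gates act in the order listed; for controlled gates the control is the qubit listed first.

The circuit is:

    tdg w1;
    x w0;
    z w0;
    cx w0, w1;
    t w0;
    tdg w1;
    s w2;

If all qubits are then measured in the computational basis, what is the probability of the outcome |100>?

A full measurement returns |100> with probability 0.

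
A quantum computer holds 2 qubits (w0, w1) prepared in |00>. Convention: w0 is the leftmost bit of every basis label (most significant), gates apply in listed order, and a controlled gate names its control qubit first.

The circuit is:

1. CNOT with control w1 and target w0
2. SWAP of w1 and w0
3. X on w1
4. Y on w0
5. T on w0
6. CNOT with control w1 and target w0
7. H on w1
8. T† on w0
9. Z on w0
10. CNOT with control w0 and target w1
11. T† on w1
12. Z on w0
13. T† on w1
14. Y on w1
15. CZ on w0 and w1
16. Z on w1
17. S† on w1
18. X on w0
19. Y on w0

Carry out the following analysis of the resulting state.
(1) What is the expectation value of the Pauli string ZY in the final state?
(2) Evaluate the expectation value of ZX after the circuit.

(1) The expectation value of ZY is 0.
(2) In the final state, ZX has expectation -1.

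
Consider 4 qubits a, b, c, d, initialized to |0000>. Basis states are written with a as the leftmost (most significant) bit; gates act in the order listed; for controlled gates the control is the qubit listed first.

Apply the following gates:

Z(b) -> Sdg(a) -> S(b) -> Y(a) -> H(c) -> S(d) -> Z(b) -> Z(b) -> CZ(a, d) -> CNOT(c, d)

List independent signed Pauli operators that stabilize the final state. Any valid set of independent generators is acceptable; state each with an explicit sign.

The final state is stabilized by the group generated by +IIXX, -ZIII, +IZII, +IIZZ; other independent generating sets are equally valid.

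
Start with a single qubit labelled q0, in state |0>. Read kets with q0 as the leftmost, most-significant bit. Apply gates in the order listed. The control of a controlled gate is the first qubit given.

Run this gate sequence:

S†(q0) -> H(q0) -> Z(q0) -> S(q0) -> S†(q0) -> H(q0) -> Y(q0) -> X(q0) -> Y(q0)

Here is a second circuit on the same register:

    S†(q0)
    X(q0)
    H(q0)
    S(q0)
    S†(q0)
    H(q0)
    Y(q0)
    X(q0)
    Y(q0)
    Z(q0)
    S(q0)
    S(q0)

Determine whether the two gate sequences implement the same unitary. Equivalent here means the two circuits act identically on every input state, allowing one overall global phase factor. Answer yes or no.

Yes, they are equivalent — the unitaries differ by at most a global phase.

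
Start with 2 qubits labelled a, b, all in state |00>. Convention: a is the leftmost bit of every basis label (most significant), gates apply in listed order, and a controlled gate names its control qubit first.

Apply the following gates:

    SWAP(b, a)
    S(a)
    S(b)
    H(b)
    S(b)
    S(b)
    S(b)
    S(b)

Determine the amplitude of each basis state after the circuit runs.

The final amplitudes are sqrt(2)/2 on |00>, sqrt(2)/2 on |01>, 0 on |10>, 0 on |11>.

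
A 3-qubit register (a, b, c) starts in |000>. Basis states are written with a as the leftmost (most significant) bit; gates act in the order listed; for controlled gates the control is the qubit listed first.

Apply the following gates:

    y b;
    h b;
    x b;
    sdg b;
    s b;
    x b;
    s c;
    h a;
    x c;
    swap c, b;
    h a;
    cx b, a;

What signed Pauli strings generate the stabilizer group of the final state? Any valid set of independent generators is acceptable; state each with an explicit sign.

The final state is stabilized by the group generated by -IIX, -ZII, -IZI; other independent generating sets are equally valid. Key observation: steps 3-6 multiply out to the identity, so the circuit reduces to the remaining gates.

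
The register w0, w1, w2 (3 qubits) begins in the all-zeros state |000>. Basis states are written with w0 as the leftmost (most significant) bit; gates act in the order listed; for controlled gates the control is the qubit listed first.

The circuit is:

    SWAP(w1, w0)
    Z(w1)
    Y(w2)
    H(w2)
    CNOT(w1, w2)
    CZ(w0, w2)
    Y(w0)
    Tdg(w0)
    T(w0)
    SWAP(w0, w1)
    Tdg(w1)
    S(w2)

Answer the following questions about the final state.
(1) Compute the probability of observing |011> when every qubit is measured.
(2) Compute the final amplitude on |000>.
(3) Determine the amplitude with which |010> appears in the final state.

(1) A full measurement returns |011> with probability 1/2.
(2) |000> carries amplitude 0 in the final state.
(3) The amplitude on |010> is sqrt(2)*exp(3*I*pi/4)/2.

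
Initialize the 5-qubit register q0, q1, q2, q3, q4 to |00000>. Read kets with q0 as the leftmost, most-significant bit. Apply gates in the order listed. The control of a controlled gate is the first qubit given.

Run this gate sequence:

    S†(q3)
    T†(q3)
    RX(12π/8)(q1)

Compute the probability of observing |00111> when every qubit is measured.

Outcome |00111> occurs with probability 0.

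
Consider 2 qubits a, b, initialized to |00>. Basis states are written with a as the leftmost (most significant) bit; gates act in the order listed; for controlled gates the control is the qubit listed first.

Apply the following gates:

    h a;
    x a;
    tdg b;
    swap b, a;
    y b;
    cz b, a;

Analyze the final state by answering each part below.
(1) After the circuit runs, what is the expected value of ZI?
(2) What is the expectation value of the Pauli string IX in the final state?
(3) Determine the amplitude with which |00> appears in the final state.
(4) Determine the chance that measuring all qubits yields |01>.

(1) The expectation value of ZI is 1.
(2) In the final state, IX has expectation -1.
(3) The amplitude on |00> is -sqrt(2)*I/2.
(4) The probability of measuring |01> is 1/2.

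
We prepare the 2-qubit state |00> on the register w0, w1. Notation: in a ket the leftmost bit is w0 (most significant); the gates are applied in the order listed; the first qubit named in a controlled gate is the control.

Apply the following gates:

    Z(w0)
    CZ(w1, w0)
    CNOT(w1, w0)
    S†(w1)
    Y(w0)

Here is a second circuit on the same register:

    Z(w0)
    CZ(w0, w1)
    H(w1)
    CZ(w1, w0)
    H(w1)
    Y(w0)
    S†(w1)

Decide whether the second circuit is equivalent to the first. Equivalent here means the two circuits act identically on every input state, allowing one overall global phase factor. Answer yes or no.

No, they are not equivalent — no single phase factor reconciles the two unitaries.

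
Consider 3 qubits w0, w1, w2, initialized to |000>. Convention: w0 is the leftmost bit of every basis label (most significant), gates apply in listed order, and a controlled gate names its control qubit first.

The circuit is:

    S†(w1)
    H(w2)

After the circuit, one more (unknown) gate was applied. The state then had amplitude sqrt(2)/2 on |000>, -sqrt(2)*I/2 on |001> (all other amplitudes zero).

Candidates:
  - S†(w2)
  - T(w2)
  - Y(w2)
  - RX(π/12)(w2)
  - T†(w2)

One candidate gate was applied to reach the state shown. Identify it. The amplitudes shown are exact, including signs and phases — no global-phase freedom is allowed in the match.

It was S†(w2) that produced the state shown.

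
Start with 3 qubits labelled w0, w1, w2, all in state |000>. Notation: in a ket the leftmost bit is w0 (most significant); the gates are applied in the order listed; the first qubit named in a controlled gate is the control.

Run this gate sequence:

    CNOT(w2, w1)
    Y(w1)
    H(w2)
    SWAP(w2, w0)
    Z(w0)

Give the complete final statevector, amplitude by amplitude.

The final amplitudes are sqrt(2)*I/2 on |010>, -sqrt(2)*I/2 on |110>, and 0 on every other basis state.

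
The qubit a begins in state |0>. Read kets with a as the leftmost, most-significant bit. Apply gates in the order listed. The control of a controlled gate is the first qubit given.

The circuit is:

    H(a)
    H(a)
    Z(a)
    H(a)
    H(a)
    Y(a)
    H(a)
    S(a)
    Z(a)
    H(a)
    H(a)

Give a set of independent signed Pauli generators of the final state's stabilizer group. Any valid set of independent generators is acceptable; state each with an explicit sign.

The final state is stabilized by the group generated by +Y; other independent generating sets are equally valid.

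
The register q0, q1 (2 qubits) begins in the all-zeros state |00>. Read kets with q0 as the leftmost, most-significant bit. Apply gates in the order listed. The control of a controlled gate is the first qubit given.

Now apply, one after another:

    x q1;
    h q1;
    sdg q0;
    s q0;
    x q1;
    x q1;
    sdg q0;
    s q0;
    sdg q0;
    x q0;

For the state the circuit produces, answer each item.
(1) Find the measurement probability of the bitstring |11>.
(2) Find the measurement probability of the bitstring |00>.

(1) The probability of measuring |11> is 1/2. Key observation: steps 3-8 multiply out to the identity, so the circuit reduces to the remaining gates.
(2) The probability of measuring |00> is 0.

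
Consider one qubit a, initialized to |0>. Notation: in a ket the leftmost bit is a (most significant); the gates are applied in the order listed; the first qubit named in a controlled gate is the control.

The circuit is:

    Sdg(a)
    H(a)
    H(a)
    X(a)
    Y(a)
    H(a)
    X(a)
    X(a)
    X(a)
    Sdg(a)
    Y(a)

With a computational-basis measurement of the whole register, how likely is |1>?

A full measurement returns |1> with probability 1/2. Key observation: the block from step 2 through step 3 cancels to the identity and can be dropped.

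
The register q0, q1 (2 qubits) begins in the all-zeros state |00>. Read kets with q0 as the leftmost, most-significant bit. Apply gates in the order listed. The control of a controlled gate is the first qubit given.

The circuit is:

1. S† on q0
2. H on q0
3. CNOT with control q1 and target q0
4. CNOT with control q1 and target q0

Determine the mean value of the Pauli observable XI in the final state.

The observable XI averages to 1. Key observation: the block from step 3 through step 4 cancels to the identity and can be dropped.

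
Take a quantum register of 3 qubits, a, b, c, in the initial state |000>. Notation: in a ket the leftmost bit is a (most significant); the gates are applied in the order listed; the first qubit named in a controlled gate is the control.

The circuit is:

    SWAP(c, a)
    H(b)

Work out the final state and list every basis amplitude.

After the circuit, the state carries amplitude sqrt(2)/2 on |000>, sqrt(2)/2 on |010>, and 0 on every other basis state.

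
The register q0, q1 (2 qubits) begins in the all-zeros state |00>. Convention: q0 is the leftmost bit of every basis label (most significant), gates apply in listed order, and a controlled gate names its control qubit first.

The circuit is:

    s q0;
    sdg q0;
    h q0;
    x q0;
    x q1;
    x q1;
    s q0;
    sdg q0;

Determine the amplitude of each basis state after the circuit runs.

The final amplitudes are sqrt(2)/2 on |00>, 0 on |01>, sqrt(2)/2 on |10>, 0 on |11>.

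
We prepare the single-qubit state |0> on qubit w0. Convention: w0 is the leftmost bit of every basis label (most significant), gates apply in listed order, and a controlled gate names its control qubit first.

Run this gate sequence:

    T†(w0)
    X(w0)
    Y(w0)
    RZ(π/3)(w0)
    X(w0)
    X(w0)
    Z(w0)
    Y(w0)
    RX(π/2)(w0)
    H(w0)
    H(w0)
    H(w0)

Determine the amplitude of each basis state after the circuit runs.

The resulting statevector has amplitude (-1 + I)*exp(5*I*pi/6)/2 on |0>, (1 + I)*exp(5*I*pi/6)/2 on |1>.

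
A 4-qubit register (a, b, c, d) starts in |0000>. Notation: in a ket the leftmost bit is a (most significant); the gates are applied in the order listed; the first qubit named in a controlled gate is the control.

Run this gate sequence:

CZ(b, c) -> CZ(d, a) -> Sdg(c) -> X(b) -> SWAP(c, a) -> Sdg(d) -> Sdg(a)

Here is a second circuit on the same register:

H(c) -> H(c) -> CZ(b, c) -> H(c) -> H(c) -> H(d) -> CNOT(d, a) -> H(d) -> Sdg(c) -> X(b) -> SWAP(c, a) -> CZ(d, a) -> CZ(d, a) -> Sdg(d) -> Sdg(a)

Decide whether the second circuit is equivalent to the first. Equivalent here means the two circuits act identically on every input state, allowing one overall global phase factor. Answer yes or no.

No, they are not equivalent — no single phase factor reconciles the two unitaries.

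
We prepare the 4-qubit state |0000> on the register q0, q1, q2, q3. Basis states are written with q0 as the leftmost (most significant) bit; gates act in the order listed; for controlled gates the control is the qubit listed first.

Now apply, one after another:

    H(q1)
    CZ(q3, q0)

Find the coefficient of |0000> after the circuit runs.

The amplitude on |0000> is sqrt(2)/2.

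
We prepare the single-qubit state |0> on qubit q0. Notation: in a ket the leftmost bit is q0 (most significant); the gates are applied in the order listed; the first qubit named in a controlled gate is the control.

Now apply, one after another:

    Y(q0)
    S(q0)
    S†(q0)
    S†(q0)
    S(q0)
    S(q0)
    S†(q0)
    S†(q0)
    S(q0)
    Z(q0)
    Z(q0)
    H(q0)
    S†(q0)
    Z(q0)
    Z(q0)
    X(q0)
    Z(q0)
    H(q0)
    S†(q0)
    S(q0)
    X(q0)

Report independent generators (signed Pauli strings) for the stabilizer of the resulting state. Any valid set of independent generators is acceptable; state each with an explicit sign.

One valid set of independent stabilizer generators is +Y (any independent generating set of the same group is equally correct). Key observation: steps 2-7 multiply out to the identity, so the circuit reduces to the remaining gates.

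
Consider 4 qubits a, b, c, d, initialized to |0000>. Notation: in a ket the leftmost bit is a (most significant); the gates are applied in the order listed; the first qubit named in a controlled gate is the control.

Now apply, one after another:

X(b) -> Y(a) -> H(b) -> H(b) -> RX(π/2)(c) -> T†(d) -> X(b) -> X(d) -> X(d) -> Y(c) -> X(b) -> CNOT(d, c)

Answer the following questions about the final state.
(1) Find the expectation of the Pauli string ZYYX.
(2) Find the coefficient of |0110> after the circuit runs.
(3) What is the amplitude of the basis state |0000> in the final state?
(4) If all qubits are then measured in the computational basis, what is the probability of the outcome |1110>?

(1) In the final state, ZYYX has expectation 0.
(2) |0110> carries amplitude 0 in the final state.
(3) |0000> carries amplitude 0 in the final state.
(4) A full measurement returns |1110> with probability 1/2.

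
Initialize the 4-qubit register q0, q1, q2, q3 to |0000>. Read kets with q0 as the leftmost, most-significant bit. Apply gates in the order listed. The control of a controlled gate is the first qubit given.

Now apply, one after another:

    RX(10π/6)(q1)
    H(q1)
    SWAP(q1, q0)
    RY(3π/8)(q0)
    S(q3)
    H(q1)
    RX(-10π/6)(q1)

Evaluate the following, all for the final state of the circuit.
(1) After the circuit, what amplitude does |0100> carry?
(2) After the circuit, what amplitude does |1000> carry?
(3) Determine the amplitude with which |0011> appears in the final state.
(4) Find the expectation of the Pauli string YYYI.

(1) The final state's coefficient on |0100> equals -sin(3*pi/16)/4 + cos(3*pi/16)/2 + sqrt(3)*I*sin(3*pi/16)/4.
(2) |1000> carries amplitude cos(3*pi/16)/4 + sin(3*pi/16)/2 - sqrt(3)*I*cos(3*pi/16)/4 in the final state.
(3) The final state's coefficient on |0011> equals 0.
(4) The expectation value of YYYI is 0.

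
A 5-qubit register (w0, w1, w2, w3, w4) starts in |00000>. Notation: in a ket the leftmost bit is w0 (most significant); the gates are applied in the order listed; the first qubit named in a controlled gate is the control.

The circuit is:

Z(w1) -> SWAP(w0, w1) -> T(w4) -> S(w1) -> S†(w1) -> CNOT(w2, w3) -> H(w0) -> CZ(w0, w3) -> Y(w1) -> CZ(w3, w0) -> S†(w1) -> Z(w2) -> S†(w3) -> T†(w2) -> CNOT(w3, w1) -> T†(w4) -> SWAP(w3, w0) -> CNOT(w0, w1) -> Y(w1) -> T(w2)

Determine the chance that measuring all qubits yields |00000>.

A full measurement returns |00000> with probability 1/2.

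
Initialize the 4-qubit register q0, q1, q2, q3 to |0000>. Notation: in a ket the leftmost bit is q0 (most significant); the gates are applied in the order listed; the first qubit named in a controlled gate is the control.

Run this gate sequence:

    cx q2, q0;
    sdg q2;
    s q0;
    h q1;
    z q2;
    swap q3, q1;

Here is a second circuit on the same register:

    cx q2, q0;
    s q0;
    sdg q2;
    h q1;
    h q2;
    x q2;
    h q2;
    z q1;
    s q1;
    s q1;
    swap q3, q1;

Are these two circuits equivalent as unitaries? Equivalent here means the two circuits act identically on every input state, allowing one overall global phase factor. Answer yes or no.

Yes — the two circuits implement the same unitary up to a global phase.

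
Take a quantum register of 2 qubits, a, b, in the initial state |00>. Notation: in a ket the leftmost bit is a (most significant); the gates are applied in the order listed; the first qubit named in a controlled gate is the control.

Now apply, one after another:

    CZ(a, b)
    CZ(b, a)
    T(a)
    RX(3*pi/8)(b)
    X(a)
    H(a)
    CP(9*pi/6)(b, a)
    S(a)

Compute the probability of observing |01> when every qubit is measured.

Outcome |01> occurs with probability 1/4 - sqrt(2 - sqrt(2))/8.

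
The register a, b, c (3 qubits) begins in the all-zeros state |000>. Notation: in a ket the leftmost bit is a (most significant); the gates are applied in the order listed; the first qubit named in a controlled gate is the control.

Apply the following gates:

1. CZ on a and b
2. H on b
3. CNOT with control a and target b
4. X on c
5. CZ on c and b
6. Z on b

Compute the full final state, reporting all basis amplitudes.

The final amplitudes are sqrt(2)/2 on |001>, sqrt(2)/2 on |011>, and 0 on every other basis state.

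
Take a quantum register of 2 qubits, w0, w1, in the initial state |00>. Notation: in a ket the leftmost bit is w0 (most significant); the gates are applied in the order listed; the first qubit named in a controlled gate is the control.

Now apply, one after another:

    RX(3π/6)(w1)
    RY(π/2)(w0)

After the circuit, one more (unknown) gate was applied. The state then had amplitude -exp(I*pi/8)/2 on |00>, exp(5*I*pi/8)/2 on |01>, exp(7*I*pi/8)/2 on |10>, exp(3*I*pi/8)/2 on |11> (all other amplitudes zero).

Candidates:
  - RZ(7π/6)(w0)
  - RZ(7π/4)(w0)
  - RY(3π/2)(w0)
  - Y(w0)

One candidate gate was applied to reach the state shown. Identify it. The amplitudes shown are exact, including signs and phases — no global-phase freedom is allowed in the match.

The applied gate was RZ(7π/4)(w0).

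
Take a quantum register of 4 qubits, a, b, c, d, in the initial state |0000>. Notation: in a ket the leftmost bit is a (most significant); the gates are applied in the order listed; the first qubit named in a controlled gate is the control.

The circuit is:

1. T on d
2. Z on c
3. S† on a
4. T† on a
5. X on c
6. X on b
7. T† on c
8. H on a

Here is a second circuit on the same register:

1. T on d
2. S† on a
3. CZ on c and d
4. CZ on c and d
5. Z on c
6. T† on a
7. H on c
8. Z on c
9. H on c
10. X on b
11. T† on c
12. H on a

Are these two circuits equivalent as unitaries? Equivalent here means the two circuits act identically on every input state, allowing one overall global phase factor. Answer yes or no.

Yes, they are equivalent — the unitaries differ by at most a global phase.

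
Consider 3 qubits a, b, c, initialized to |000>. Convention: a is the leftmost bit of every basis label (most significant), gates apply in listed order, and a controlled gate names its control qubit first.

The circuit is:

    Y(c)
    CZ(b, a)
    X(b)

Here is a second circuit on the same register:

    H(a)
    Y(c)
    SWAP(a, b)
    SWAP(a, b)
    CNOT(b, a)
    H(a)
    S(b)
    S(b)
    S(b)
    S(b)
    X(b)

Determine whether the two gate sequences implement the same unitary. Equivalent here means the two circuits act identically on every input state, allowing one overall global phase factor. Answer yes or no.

Yes — the two circuits implement the same unitary up to a global phase.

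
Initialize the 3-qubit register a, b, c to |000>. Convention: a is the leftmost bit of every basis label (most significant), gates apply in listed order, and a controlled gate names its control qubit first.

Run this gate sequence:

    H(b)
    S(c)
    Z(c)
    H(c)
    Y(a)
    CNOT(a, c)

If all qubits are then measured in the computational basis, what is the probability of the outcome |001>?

The probability of measuring |001> is 0.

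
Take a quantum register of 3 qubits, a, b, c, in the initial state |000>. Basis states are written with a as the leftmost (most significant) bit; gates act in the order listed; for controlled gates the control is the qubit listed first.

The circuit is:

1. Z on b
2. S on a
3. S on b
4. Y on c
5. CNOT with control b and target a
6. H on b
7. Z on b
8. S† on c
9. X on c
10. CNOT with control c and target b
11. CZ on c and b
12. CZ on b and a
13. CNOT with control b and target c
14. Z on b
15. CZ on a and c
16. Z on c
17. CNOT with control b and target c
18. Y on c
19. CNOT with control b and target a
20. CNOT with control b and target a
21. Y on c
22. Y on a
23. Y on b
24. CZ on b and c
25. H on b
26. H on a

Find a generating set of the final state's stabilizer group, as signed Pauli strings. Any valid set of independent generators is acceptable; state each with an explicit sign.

The stabilizer group can be generated by -XII, +IZI, +IIZ, among other valid generating sets. Key observation: the block from step 18 through step 21 cancels to the identity and can be dropped.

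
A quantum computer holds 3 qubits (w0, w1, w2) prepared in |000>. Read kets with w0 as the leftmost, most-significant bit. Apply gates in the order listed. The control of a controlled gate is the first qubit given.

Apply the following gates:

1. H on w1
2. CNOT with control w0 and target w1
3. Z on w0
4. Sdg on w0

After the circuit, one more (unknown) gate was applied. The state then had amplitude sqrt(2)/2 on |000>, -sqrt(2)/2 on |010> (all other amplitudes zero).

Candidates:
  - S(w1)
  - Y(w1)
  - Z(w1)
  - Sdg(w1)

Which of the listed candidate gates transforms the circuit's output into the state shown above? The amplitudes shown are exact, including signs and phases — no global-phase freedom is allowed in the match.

The applied gate was Z(w1).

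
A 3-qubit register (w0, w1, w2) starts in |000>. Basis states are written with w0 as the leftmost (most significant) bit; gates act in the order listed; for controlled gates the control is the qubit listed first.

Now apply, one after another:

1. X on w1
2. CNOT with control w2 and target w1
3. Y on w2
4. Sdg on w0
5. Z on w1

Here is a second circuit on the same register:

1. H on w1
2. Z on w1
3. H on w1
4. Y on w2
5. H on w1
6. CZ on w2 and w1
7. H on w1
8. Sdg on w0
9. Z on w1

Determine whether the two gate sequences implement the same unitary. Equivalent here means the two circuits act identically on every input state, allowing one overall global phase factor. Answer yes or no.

No, they are not equivalent — no single phase factor reconciles the two unitaries.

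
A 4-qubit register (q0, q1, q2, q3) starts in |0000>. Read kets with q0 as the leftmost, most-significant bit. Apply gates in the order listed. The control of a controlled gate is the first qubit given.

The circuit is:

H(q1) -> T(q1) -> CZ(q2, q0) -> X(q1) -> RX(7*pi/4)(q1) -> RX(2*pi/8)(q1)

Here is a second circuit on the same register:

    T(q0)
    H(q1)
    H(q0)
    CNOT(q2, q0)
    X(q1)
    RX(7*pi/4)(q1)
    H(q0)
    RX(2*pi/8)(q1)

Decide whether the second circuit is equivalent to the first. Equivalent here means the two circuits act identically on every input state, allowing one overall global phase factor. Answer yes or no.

No — the two circuits implement different unitaries, even allowing a global phase.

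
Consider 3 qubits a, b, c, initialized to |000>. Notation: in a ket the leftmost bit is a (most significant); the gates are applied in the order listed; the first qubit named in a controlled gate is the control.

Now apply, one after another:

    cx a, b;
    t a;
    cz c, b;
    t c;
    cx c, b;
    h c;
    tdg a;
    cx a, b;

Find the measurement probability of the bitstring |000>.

A full measurement returns |000> with probability 1/2.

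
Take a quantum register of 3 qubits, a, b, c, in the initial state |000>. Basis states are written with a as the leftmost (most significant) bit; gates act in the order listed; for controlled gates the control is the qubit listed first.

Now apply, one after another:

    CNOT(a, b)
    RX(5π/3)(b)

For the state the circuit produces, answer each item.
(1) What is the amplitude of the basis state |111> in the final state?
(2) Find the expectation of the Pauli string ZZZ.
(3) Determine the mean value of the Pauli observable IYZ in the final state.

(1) The amplitude on |111> is 0.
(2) The expectation value of ZZZ is 1/2.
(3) The observable IYZ averages to sqrt(3)/2.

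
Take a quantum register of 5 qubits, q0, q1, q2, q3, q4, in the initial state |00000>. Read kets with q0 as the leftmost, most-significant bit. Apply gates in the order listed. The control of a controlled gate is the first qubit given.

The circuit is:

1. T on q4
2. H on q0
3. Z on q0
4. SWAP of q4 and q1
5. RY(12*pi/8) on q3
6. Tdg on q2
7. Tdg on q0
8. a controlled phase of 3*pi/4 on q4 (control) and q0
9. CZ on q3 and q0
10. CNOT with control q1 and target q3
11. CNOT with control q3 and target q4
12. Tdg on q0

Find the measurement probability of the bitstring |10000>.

A full measurement returns |10000> with probability 1/4.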